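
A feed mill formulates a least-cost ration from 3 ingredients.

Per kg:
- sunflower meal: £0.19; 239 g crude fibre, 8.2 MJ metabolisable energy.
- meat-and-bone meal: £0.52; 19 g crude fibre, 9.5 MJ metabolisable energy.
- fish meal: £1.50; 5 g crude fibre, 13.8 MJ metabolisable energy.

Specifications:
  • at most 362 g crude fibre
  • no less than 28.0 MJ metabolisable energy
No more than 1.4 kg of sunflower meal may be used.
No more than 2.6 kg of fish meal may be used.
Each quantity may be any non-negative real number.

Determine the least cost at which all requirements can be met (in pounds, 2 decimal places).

£1.18

Set it up as a linear program. Let x1 = kg of sunflower meal, x2 = kg of meat-and-bone meal, x3 = kg of fish meal.
min 0.19x1 + 0.52x2 + 1.5x3 s.t.:
  239x1 + 19x2 + 5x3 ≤ 362   (crude fibre)
  8.2x1 + 9.5x2 + 13.8x3 ≥ 28   (metabolisable energy)
  x1 ≤ 1.4
  x3 ≤ 2.6
  x1, x2, x3 ≥ 0.
The minimum-cost mix takes nothing from fish meal — only sunflower meal, meat-and-bone meal. Binding constraints: crude fibre and metabolisable energy.
Solving gives x1 = 1.375, x2 = 1.761.
Total cost: 0.19·1.375 + 0.52·1.761 = 1.1770.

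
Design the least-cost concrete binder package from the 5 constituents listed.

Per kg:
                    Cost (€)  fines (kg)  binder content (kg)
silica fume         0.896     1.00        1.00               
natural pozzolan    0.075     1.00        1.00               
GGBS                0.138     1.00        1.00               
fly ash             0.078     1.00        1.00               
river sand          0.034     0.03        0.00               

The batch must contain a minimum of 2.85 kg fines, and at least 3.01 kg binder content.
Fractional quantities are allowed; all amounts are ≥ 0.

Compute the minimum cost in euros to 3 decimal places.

€0.226

Treat it as an LP. Let x1 = kg of silica fume, x2 = kg of natural pozzolan, x3 = kg of GGBS, x4 = kg of fly ash, x5 = kg of river sand.
min 0.896x1 + 0.075x2 + 0.138x3 + 0.078x4 + 0.034x5 with:
  1x1 + 1x2 + 1x3 + 1x4 + 0.03x5 ≥ 2.85   (fines)
  1x1 + 1x2 + 1x3 + 1x4 ≥ 3.01   (binder content)
  x1, x2, x3, x4, x5 ≥ 0.
The cheapest feasible vertex uses only natural pozzolan; silica fume, GGBS, fly ash, river sand are not used. Binding constraint: binder content.
Optimal quantities: natural pozzolan = 3.01 kg.
Total cost: 0.075·3.01 = 0.22575.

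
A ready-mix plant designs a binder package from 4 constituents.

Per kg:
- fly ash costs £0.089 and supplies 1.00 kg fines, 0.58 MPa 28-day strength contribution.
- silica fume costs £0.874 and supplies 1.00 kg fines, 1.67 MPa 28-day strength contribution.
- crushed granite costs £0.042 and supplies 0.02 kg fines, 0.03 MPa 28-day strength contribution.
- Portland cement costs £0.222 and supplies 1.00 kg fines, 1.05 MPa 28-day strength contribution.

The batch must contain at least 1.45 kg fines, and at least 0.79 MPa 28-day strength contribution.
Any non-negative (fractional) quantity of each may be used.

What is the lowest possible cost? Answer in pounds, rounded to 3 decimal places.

Treat it as an LP. Let x1 = kg of fly ash, x2 = kg of silica fume, x3 = kg of crushed granite, x4 = kg of Portland cement.
Minimise 0.089x1 + 0.874x2 + 0.042x3 + 0.222x4 subject to:
  1x1 + 1x2 + 0.02x3 + 1x4 ≥ 1.45   (fines)
  0.58x1 + 1.67x2 + 0.03x3 + 1.05x4 ≥ 0.79   (28-day strength contribution)
  x1, x2, x3, x4 ≥ 0.
The minimum-cost mix takes nothing from silica fume, crushed granite, Portland cement — only fly ash. The fines requirement is met with equality.
So fly ash = 1.45 kg.
Objective = 0.089·1.45 = 0.12905.

£0.129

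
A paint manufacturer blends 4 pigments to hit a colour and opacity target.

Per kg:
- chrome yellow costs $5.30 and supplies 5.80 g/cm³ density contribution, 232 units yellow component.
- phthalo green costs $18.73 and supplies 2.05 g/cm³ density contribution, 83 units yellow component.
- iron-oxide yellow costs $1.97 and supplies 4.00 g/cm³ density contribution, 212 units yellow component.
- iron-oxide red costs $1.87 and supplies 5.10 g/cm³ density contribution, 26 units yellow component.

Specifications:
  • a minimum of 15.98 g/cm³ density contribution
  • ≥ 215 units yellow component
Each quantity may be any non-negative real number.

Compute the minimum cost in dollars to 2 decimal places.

Treat it as an LP. Let x1 = kg of chrome yellow, x2 = kg of phthalo green, x3 = kg of iron-oxide yellow, x4 = kg of iron-oxide red.
min 5.3x1 + 18.73x2 + 1.97x3 + 1.87x4 subject to:
  5.8x1 + 2.05x2 + 4x3 + 5.1x4 ≥ 15.98   (density contribution)
  232x1 + 83x2 + 212x3 + 26x4 ≥ 215   (yellow component)
  x1, x2, x3, x4 ≥ 0.
The minimum-cost mix takes nothing from chrome yellow, phthalo green — only iron-oxide yellow, iron-oxide red. The density contribution and yellow component requirements are met with equality.
That vertex is x3 = 0.6969, x4 = 2.587.
Cost = 1.97·0.6969 + 1.87·2.587 = 6.2106.

$6.21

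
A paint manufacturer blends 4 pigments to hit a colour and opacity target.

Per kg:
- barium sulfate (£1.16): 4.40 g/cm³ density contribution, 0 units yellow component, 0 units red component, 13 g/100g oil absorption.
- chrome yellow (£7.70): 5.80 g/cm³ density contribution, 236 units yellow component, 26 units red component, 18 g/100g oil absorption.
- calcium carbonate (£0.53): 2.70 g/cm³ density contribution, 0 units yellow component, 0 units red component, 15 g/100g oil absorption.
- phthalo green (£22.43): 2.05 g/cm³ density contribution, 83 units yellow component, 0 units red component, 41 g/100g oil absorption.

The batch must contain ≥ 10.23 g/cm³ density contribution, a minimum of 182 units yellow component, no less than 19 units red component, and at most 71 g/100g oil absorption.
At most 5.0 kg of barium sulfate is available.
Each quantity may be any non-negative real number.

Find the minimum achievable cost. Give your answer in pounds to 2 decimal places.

£7.07

This is a linear program. Let x1 = kg of barium sulfate, x2 = kg of chrome yellow, x3 = kg of calcium carbonate, x4 = kg of phthalo green.
min 1.16x1 + 7.7x2 + 0.53x3 + 22.43x4 subject to:
  4.4x1 + 5.8x2 + 2.7x3 + 2.05x4 ≥ 10.23   (density contribution)
  236x2 + 83x4 ≥ 182   (yellow component)
  26x2 ≥ 19   (red component)
  13x1 + 18x2 + 15x3 + 41x4 ≤ 71   (oil absorption)
  x1 ≤ 5
  x1, x2, x3, x4 ≥ 0.
The cheapest feasible vertex uses only chrome yellow, calcium carbonate; barium sulfate, phthalo green are not used. Binding constraints: density contribution and yellow component.
That vertex is x2 = 0.7712, x3 = 2.132.
Objective = 7.7·0.7712 + 0.53·2.132 = 7.0682.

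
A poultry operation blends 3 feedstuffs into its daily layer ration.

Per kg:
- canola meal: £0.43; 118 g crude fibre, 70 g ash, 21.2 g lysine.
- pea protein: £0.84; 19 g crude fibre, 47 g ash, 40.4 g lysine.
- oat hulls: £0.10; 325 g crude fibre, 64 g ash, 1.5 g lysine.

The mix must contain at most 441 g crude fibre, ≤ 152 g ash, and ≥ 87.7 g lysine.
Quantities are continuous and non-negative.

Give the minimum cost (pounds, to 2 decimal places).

Set it up as a linear program. Let x1 = kg of canola meal, x2 = kg of pea protein, x3 = kg of oat hulls.
Minimise 0.43x1 + 0.84x2 + 0.1x3 subject to:
  118x1 + 19x2 + 325x3 ≤ 441   (crude fibre)
  70x1 + 47x2 + 64x3 ≤ 152   (ash)
  21.2x1 + 40.4x2 + 1.5x3 ≥ 87.7   (lysine)
  x1, x2, x3 ≥ 0.
The cheapest feasible vertex uses only canola meal, pea protein; oat hulls is not used. The ash and lysine requirements are met with equality.
Optimal quantities: canola meal = 1.102 kg, pea protein = 1.592 kg.
Objective = 0.43·1.102 + 0.84·1.592 = 1.8111.

£1.81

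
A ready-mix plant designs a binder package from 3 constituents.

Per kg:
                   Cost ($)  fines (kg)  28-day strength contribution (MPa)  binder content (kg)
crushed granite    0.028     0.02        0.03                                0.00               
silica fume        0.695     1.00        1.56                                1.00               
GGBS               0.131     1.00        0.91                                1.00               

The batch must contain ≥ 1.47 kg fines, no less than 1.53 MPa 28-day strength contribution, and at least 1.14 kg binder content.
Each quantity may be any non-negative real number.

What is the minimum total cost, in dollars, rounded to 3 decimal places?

Set it up as a linear program. Let x1 = kg of crushed granite, x2 = kg of silica fume, x3 = kg of GGBS.
Minimise 0.028x1 + 0.695x2 + 0.131x3 s.t.:
  0.02x1 + 1x2 + 1x3 ≥ 1.47   (fines)
  0.03x1 + 1.56x2 + 0.91x3 ≥ 1.53   (28-day strength contribution)
  1x2 + 1x3 ≥ 1.14   (binder content)
  x1, x2, x3 ≥ 0.
The optimal basis is {GGBS}; crushed granite, silica fume drop out. The 28-day strength contribution requirement is met with equality.
Solving gives x3 = 1.681.
Cost = 0.131·1.681 = 0.22021.

$0.220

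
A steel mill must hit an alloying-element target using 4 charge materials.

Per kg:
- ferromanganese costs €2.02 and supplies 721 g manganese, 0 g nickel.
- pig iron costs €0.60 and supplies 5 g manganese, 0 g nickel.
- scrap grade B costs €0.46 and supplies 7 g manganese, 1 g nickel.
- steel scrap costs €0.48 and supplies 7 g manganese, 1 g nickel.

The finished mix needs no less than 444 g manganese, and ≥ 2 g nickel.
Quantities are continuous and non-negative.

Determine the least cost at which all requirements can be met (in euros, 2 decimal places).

Let x1 = kg of ferromanganese, x2 = kg of pig iron, x3 = kg of scrap grade B, x4 = kg of steel scrap.
Minimise 2.02x1 + 0.6x2 + 0.46x3 + 0.48x4 with:
  721x1 + 5x2 + 7x3 + 7x4 ≥ 444   (manganese)
  1x3 + 1x4 ≥ 2   (nickel)
  x1, x2, x3, x4 ≥ 0.
The optimal basis is {ferromanganese, scrap grade B}; pig iron, steel scrap drop out. The manganese and nickel requirements are met with equality.
That vertex is x1 = 0.5964, x3 = 2.
Cost = 2.02·0.5964 + 0.46·2 = 2.1247.

€2.12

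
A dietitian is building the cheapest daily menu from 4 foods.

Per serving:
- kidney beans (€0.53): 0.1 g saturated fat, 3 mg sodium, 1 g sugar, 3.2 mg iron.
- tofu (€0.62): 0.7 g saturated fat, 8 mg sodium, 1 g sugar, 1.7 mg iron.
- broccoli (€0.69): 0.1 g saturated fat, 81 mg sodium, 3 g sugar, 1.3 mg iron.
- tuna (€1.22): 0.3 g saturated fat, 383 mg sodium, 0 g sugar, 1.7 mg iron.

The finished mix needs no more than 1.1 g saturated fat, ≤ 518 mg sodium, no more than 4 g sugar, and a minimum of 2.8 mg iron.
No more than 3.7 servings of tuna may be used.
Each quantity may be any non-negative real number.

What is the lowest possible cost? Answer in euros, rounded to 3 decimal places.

Treat it as an LP. Let x1 = servings of kidney beans, x2 = servings of tofu, x3 = servings of broccoli, x4 = servings of tuna.
Minimize 0.53x1 + 0.62x2 + 0.69x3 + 1.22x4 with:
  0.1x1 + 0.7x2 + 0.1x3 + 0.3x4 ≤ 1.1   (saturated fat)
  3x1 + 8x2 + 81x3 + 383x4 ≤ 518   (sodium)
  1x1 + 1x2 + 3x3 ≤ 4   (sugar)
  3.2x1 + 1.7x2 + 1.3x3 + 1.7x4 ≥ 2.8   (iron)
  x4 ≤ 3.7
  x1, x2, x3, x4 ≥ 0.
The cheapest feasible vertex uses only kidney beans; tofu, broccoli, tuna are not used. Binding constraint: iron.
That vertex is x1 = 0.875.
Hence cost = 0.53·0.875 = €0.46375.

€0.464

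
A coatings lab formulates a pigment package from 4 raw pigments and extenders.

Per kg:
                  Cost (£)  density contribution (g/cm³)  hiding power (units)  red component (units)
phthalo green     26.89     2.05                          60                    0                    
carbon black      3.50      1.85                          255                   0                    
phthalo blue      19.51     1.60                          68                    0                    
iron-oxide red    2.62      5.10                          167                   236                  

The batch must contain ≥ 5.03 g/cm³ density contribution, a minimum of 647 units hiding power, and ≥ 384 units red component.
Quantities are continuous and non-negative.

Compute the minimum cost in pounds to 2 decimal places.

£9.41

Set it up as a linear program. Let x1 = kg of phthalo green, x2 = kg of carbon black, x3 = kg of phthalo blue, x4 = kg of iron-oxide red.
Minimize 26.89x1 + 3.5x2 + 19.51x3 + 2.62x4 subject to:
  2.05x1 + 1.85x2 + 1.6x3 + 5.1x4 ≥ 5.03   (density contribution)
  60x1 + 255x2 + 68x3 + 167x4 ≥ 647   (hiding power)
  236x4 ≥ 384   (red component)
  x1, x2, x3, x4 ≥ 0.
The minimum-cost mix takes nothing from phthalo green, phthalo blue — only carbon black, iron-oxide red. The hiding power and red component requirements are met with equality.
That vertex is x2 = 1.472, x4 = 1.627.
Cost = 3.5·1.472 + 2.62·1.627 = 9.4147.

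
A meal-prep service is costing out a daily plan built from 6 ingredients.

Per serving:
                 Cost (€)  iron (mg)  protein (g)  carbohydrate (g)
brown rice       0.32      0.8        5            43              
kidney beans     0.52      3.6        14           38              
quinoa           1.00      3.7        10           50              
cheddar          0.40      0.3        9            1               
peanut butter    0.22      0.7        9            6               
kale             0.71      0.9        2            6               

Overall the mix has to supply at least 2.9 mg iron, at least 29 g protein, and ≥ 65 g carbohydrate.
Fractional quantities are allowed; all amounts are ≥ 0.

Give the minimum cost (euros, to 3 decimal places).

Let x1 = servings of brown rice, x2 = servings of kidney beans, x3 = servings of quinoa, x4 = servings of cheddar, x5 = servings of peanut butter, x6 = servings of kale.
min 0.32x1 + 0.52x2 + 1x3 + 0.4x4 + 0.22x5 + 0.71x6 subject to:
  0.8x1 + 3.6x2 + 3.7x3 + 0.3x4 + 0.7x5 + 0.9x6 ≥ 2.9   (iron)
  5x1 + 14x2 + 10x3 + 9x4 + 9x5 + 2x6 ≥ 29   (protein)
  43x1 + 38x2 + 50x3 + 1x4 + 6x5 + 6x6 ≥ 65   (carbohydrate)
  x1, x2, x3, x4, x5, x6 ≥ 0.
The cheapest feasible vertex uses only brown rice, kidney beans, peanut butter; quinoa, cheddar, kale are not used. The iron, protein, carbohydrate requirements are met with equality.
That vertex is x1 = 1.095, x2 = 0.0773, x5 = 2.493.
Total cost: 0.32·1.095 + 0.52·0.0773 + 0.22·2.493 = 0.93906.

€0.939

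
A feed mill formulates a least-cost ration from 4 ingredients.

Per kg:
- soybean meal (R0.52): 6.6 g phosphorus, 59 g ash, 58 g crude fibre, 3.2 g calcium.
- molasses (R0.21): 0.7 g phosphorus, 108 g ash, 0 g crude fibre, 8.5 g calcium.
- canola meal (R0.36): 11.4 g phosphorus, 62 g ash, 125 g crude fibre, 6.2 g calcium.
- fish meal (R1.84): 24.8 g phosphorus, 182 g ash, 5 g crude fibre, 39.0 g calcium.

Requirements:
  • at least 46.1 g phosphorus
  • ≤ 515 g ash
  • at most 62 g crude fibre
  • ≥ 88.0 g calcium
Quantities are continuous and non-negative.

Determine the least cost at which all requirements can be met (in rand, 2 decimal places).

Treat it as an LP. Let x1 = kg of soybean meal, x2 = kg of molasses, x3 = kg of canola meal, x4 = kg of fish meal.
min 0.52x1 + 0.21x2 + 0.36x3 + 1.84x4 subject to:
  6.6x1 + 0.7x2 + 11.4x3 + 24.8x4 ≥ 46.1   (phosphorus)
  59x1 + 108x2 + 62x3 + 182x4 ≤ 515   (ash)
  58x1 + 125x3 + 5x4 ≤ 62   (crude fibre)
  3.2x1 + 8.5x2 + 6.2x3 + 39x4 ≥ 88   (calcium)
  x1, x2, x3, x4 ≥ 0.
At the optimum only molasses, fish meal are positive (soybean meal, canola meal = 0). The ash and calcium requirements are met with equality.
That vertex is x2 = 1.527, x4 = 1.924.
Total cost: 0.21·1.527 + 1.84·1.924 = 3.8608.

R3.86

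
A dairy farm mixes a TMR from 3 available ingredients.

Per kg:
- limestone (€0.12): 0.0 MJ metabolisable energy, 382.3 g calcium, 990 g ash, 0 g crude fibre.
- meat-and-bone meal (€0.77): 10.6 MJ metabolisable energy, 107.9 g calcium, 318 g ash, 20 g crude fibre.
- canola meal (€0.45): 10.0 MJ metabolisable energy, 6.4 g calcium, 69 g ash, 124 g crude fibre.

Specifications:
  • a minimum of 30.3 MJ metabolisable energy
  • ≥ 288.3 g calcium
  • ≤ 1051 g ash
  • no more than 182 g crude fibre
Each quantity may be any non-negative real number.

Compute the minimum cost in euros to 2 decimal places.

€1.90

Let x1 = kg of limestone, x2 = kg of meat-and-bone meal, x3 = kg of canola meal.
min 0.12x1 + 0.77x2 + 0.45x3 with:
  10.6x2 + 10x3 ≥ 30.3   (metabolisable energy)
  382.3x1 + 107.9x2 + 6.4x3 ≥ 288.3   (calcium)
  990x1 + 318x2 + 69x3 ≤ 1051   (ash)
  20x2 + 124x3 ≤ 182   (crude fibre)
  x1, x2, x3 ≥ 0.
The optimal mix uses every input. There the metabolisable energy, calcium, crude fibre constraints are tight.
So limestone = 0.2436 kg, meat-and-bone meal = 1.738 kg, canola meal = 1.187 kg.
Cost = 0.12·0.2436 + 0.77·1.738 + 0.45·1.187 = 1.9016.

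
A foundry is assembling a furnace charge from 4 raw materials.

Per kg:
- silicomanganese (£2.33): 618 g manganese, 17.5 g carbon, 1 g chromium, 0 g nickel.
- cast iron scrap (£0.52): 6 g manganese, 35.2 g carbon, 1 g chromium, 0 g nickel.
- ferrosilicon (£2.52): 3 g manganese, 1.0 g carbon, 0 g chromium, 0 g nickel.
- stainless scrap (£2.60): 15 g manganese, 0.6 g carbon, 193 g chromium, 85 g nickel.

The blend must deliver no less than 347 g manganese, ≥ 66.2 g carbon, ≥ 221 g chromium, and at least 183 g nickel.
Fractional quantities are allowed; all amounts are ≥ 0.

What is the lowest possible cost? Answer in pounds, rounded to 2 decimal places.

Set it up as a linear program. Let x1 = kg of silicomanganese, x2 = kg of cast iron scrap, x3 = kg of ferrosilicon, x4 = kg of stainless scrap.
min 2.33x1 + 0.52x2 + 2.52x3 + 2.6x4 subject to:
  618x1 + 6x2 + 3x3 + 15x4 ≥ 347   (manganese)
  17.5x1 + 35.2x2 + 1x3 + 0.6x4 ≥ 66.2   (carbon)
  1x1 + 1x2 + 193x4 ≥ 221   (chromium)
  85x4 ≥ 183   (nickel)
  x1, x2, x3, x4 ≥ 0.
The optimal basis is {silicomanganese, cast iron scrap, stainless scrap}; ferrosilicon drops out. There the manganese, carbon, nickel constraints are tight.
That vertex is x1 = 0.4937, x2 = 1.599, x4 = 2.153.
Objective = 2.33·0.4937 + 0.52·1.599 + 2.6·2.153 = 7.5796.

£7.58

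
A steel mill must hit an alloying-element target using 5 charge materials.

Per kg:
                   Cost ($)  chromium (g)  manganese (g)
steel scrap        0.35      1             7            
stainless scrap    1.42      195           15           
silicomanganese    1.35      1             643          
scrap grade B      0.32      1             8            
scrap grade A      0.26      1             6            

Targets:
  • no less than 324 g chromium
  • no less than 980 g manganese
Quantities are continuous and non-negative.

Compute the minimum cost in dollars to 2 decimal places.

$4.35

Let x1 = kg of steel scrap, x2 = kg of stainless scrap, x3 = kg of silicomanganese, x4 = kg of scrap grade B, x5 = kg of scrap grade A.
Minimize 0.35x1 + 1.42x2 + 1.35x3 + 0.32x4 + 0.26x5 with:
  1x1 + 195x2 + 1x3 + 1x4 + 1x5 ≥ 324   (chromium)
  7x1 + 15x2 + 643x3 + 8x4 + 6x5 ≥ 980   (manganese)
  x1, x2, x3, x4, x5 ≥ 0.
At the optimum only stainless scrap, silicomanganese are positive (steel scrap, scrap grade B, scrap grade A = 0). The chromium and manganese requirements are met with equality.
Optimal quantities: stainless scrap = 1.654 kg, silicomanganese = 1.486 kg.
Objective = 1.42·1.654 + 1.35·1.486 = 4.3548.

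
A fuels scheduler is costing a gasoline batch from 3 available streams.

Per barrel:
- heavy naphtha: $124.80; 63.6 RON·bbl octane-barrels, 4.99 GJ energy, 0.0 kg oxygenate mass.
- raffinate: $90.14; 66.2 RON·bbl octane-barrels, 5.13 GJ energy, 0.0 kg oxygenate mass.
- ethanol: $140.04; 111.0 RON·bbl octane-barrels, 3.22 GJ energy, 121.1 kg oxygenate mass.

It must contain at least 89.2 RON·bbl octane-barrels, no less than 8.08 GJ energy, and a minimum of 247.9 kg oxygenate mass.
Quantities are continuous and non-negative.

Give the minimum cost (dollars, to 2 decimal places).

Set it up as a linear program. Let x1 = barrels of heavy naphtha, x2 = barrels of raffinate, x3 = barrels of ethanol.
min 124.8x1 + 90.14x2 + 140.04x3 subject to:
  63.6x1 + 66.2x2 + 111x3 ≥ 89.2   (octane-barrels)
  4.99x1 + 5.13x2 + 3.22x3 ≥ 8.08   (energy)
  121.1x3 ≥ 247.9   (oxygenate mass)
  x1, x2, x3 ≥ 0.
The cheapest feasible vertex uses only raffinate, ethanol; heavy naphtha is not used. The energy and oxygenate mass requirements are met with equality.
So raffinate = 0.29014 barrels, ethanol = 2.0471 barrels.
Cost = 90.14·0.29014 + 140.04·2.0471 = 312.8291.

$312.83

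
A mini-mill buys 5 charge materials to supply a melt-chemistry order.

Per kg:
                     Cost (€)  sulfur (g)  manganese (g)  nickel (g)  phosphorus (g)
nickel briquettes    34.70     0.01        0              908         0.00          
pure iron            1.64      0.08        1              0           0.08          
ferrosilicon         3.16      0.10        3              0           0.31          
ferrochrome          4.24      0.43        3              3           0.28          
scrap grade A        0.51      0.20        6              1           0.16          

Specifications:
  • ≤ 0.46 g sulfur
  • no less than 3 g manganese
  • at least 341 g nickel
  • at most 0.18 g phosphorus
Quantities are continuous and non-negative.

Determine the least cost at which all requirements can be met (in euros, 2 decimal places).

€13.27

Treat it as an LP. Let x1 = kg of nickel briquettes, x2 = kg of pure iron, x3 = kg of ferrosilicon, x4 = kg of ferrochrome, x5 = kg of scrap grade A.
Minimise 34.7x1 + 1.64x2 + 3.16x3 + 4.24x4 + 0.51x5 subject to:
  0.01x1 + 0.08x2 + 0.1x3 + 0.43x4 + 0.2x5 ≤ 0.46   (sulfur)
  1x2 + 3x3 + 3x4 + 6x5 ≥ 3   (manganese)
  908x1 + 3x4 + 1x5 ≥ 341   (nickel)
  0.08x2 + 0.31x3 + 0.28x4 + 0.16x5 ≤ 0.18   (phosphorus)
  x1, x2, x3, x4, x5 ≥ 0.
The minimum-cost mix takes nothing from pure iron, ferrosilicon, ferrochrome — only nickel briquettes, scrap grade A. There the manganese and nickel constraints are tight.
That vertex is x1 = 0.375, x5 = 0.5.
Objective = 34.7·0.375 + 0.51·0.5 = 13.2675.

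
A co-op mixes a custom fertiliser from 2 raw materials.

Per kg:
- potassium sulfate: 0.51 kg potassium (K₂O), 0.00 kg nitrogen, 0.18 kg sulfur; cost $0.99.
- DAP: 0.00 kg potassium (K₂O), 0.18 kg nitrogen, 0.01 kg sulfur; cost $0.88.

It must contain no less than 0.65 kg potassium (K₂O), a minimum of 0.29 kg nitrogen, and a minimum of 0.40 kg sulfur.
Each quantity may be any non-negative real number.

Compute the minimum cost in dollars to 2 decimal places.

$3.53

Set it up as a linear program. Let x1 = kg of potassium sulfate, x2 = kg of DAP.
Minimise 0.99x1 + 0.88x2 s.t.:
  0.51x1 ≥ 0.65   (potassium (K₂O))
  0.18x2 ≥ 0.29   (nitrogen)
  0.18x1 + 0.01x2 ≥ 0.4   (sulfur)
  x1, x2 ≥ 0.
Both inputs are positive at the optimum. There the nitrogen and sulfur constraints are tight.
That vertex is x1 = 2.133, x2 = 1.611.
Cost = 0.99·2.133 + 0.88·1.611 = 3.5294.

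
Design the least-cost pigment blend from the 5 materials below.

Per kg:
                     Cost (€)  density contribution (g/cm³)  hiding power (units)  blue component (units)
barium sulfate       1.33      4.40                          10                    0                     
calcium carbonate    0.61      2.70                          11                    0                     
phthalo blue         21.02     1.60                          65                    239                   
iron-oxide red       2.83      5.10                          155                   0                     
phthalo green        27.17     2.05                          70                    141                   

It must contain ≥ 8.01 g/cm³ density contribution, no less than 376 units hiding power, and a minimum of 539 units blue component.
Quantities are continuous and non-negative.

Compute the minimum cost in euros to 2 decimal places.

This is a linear program. Let x1 = kg of barium sulfate, x2 = kg of calcium carbonate, x3 = kg of phthalo blue, x4 = kg of iron-oxide red, x5 = kg of phthalo green.
Minimise 1.33x1 + 0.61x2 + 21.02x3 + 2.83x4 + 27.17x5 with:
  4.4x1 + 2.7x2 + 1.6x3 + 5.1x4 + 2.05x5 ≥ 8.01   (density contribution)
  10x1 + 11x2 + 65x3 + 155x4 + 70x5 ≥ 376   (hiding power)
  239x3 + 141x5 ≥ 539   (blue component)
  x1, x2, x3, x4, x5 ≥ 0.
At the optimum only phthalo blue, iron-oxide red are positive (barium sulfate, calcium carbonate, phthalo green = 0). The hiding power and blue component requirements are met with equality.
Solving gives x3 = 2.255, x4 = 1.48.
Cost = 21.02·2.255 + 2.83·1.48 = 51.5885.

€51.59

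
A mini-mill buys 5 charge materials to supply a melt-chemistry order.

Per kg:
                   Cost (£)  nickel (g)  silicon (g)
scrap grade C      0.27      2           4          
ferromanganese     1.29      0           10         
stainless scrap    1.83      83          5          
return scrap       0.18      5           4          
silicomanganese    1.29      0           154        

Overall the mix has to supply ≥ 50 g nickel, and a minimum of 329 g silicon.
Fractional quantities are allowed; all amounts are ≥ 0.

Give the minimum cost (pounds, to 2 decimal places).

Set it up as a linear program. Let x1 = kg of scrap grade C, x2 = kg of ferromanganese, x3 = kg of stainless scrap, x4 = kg of return scrap, x5 = kg of silicomanganese.
Minimise 0.27x1 + 1.29x2 + 1.83x3 + 0.18x4 + 1.29x5 subject to:
  2x1 + 83x3 + 5x4 ≥ 50   (nickel)
  4x1 + 10x2 + 5x3 + 4x4 + 154x5 ≥ 329   (silicon)
  x1, x2, x3, x4, x5 ≥ 0.
The minimum-cost mix takes nothing from scrap grade C, ferromanganese, return scrap — only stainless scrap, silicomanganese. Binding constraints: nickel and silicon.
So stainless scrap = 0.6024 kg, silicomanganese = 2.117 kg.
Objective = 1.83·0.6024 + 1.29·2.117 = 3.8333.

£3.83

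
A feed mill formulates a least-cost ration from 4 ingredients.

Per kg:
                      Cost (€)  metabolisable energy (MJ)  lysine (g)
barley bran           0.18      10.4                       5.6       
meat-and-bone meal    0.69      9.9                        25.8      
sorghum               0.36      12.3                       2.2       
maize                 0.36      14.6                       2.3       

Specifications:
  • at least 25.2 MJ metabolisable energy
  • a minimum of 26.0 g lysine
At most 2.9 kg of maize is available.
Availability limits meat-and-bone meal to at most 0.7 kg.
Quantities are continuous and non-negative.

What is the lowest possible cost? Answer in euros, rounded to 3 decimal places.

€0.751

Let x1 = kg of barley bran, x2 = kg of meat-and-bone meal, x3 = kg of sorghum, x4 = kg of maize.
Minimize 0.18x1 + 0.69x2 + 0.36x3 + 0.36x4 s.t.:
  10.4x1 + 9.9x2 + 12.3x3 + 14.6x4 ≥ 25.2   (metabolisable energy)
  5.6x1 + 25.8x2 + 2.2x3 + 2.3x4 ≥ 26   (lysine)
  x4 ≤ 2.9
  x2 ≤ 0.7
  x1, x2, x3, x4 ≥ 0.
At the optimum only barley bran, meat-and-bone meal are positive (sorghum, maize = 0). The metabolisable energy and lysine requirements are met with equality.
Optimal quantities: barley bran = 1.845 kg, meat-and-bone meal = 0.6073 kg.
Cost = 0.18·1.845 + 0.69·0.6073 = 0.75114.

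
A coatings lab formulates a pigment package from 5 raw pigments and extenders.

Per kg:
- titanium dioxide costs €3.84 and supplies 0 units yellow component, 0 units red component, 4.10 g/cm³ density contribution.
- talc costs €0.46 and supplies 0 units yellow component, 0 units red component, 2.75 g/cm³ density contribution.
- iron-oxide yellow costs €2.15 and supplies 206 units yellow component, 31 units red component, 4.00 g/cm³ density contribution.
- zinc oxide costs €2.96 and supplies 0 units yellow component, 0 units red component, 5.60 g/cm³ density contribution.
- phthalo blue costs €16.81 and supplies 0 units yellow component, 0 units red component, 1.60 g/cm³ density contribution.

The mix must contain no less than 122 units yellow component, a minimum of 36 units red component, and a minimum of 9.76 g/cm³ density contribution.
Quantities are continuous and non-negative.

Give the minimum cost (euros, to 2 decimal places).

This is a linear program. Let x1 = kg of titanium dioxide, x2 = kg of talc, x3 = kg of iron-oxide yellow, x4 = kg of zinc oxide, x5 = kg of phthalo blue.
min 3.84x1 + 0.46x2 + 2.15x3 + 2.96x4 + 16.81x5 with:
  206x3 ≥ 122   (yellow component)
  31x3 ≥ 36   (red component)
  4.1x1 + 2.75x2 + 4x3 + 5.6x4 + 1.6x5 ≥ 9.76   (density contribution)
  x1, x2, x3, x4, x5 ≥ 0.
The cheapest feasible vertex uses only talc, iron-oxide yellow; titanium dioxide, zinc oxide, phthalo blue are not used. The red component and density contribution requirements are met with equality.
Solving gives x2 = 1.86, x3 = 1.161.
Hence cost = 0.46·1.86 + 2.15·1.161 = €3.3518.

€3.35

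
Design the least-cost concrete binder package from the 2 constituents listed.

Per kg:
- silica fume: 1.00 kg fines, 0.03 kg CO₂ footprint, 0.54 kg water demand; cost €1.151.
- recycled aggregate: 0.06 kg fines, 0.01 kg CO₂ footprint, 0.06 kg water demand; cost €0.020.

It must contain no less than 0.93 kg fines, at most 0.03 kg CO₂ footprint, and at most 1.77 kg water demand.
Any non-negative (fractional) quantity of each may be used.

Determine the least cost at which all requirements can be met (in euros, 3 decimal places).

Set it up as a linear program. Let x1 = kg of silica fume, x2 = kg of recycled aggregate.
Minimize 1.151x1 + 0.02x2 subject to:
  1x1 + 0.06x2 ≥ 0.93   (fines)
  0.03x1 + 0.01x2 ≤ 0.03   (CO₂ footprint)
  0.54x1 + 0.06x2 ≤ 1.77   (water demand)
  x1, x2 ≥ 0.
Both inputs are positive at the optimum. There the fines and CO₂ footprint constraints are tight.
So silica fume = 0.9146 kg, recycled aggregate = 0.2561 kg.
Objective = 1.151·0.9146 + 0.02·0.2561 = 1.05783.

€1.058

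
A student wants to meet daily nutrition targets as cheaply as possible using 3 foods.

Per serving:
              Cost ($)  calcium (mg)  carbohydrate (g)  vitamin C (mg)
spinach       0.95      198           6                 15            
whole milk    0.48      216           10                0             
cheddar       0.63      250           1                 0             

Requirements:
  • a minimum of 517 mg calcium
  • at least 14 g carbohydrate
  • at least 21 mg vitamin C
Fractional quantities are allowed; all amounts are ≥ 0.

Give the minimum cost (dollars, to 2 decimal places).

Treat it as an LP. Let x1 = servings of spinach, x2 = servings of whole milk, x3 = servings of cheddar.
Minimize 0.95x1 + 0.48x2 + 0.63x3 with:
  198x1 + 216x2 + 250x3 ≥ 517   (calcium)
  6x1 + 10x2 + 1x3 ≥ 14   (carbohydrate)
  15x1 ≥ 21   (vitamin C)
  x1, x2, x3 ≥ 0.
The minimum-cost mix takes nothing from cheddar — only spinach, whole milk. There the calcium and vitamin C constraints are tight.
So spinach = 1.4 servings, whole milk = 1.11 servings.
Objective = 0.95·1.4 + 0.48·1.11 = 1.8628.

$1.86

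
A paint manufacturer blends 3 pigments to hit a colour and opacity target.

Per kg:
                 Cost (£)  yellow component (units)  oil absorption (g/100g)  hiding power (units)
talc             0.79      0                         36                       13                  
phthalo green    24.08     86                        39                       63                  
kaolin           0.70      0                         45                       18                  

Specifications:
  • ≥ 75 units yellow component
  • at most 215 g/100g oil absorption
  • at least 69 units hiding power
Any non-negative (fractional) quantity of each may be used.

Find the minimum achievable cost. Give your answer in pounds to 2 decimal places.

£21.55

Let x1 = kg of talc, x2 = kg of phthalo green, x3 = kg of kaolin.
Minimize 0.79x1 + 24.08x2 + 0.7x3 with:
  86x2 ≥ 75   (yellow component)
  36x1 + 39x2 + 45x3 ≤ 215   (oil absorption)
  13x1 + 63x2 + 18x3 ≥ 69   (hiding power)
  x1, x2, x3 ≥ 0.
At the optimum only phthalo green, kaolin are positive (talc = 0). Binding constraints: yellow component and hiding power.
That vertex is x2 = 0.8721, x3 = 0.781.
Total cost: 24.08·0.8721 + 0.7·0.781 = 21.5469.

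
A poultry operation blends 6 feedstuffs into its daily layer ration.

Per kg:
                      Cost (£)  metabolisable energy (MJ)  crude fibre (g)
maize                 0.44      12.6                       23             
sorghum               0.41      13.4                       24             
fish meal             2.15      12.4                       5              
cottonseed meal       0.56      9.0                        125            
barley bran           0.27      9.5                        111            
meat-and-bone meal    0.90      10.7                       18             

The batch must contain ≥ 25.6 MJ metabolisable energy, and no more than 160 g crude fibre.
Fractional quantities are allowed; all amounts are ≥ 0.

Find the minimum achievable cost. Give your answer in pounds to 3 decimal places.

Set it up as a linear program. Let x1 = kg of maize, x2 = kg of sorghum, x3 = kg of fish meal, x4 = kg of cottonseed meal, x5 = kg of barley bran, x6 = kg of meat-and-bone meal.
min 0.44x1 + 0.41x2 + 2.15x3 + 0.56x4 + 0.27x5 + 0.9x6 subject to:
  12.6x1 + 13.4x2 + 12.4x3 + 9x4 + 9.5x5 + 10.7x6 ≥ 25.6   (metabolisable energy)
  23x1 + 24x2 + 5x3 + 125x4 + 111x5 + 18x6 ≤ 160   (crude fibre)
  x1, x2, x3, x4, x5, x6 ≥ 0.
The optimal basis is {sorghum, barley bran}; maize, fish meal, cottonseed meal, meat-and-bone meal drop out. There the metabolisable energy and crude fibre constraints are tight.
That vertex is x2 = 1.049, x5 = 1.215.
Objective = 0.41·1.049 + 0.27·1.215 = 0.75814.

£0.758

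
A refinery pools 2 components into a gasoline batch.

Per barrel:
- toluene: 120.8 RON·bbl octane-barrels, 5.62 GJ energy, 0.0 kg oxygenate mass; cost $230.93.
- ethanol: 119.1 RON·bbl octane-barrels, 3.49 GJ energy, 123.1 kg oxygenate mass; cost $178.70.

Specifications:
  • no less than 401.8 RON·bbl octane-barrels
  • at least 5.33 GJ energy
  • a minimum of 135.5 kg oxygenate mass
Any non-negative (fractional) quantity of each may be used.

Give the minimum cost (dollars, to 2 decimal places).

Treat it as an LP. Let x1 = barrels of toluene, x2 = barrels of ethanol.
Minimise 230.93x1 + 178.7x2 subject to:
  120.8x1 + 119.1x2 ≥ 401.8   (octane-barrels)
  5.62x1 + 3.49x2 ≥ 5.33   (energy)
  123.1x2 ≥ 135.5   (oxygenate mass)
  x1, x2 ≥ 0.
The cheapest feasible vertex uses only ethanol; toluene is not used. The octane-barrels requirement is met with equality.
That vertex is x2 = 3.37364.
Cost = 178.7·3.37364 = 602.8695.

$602.87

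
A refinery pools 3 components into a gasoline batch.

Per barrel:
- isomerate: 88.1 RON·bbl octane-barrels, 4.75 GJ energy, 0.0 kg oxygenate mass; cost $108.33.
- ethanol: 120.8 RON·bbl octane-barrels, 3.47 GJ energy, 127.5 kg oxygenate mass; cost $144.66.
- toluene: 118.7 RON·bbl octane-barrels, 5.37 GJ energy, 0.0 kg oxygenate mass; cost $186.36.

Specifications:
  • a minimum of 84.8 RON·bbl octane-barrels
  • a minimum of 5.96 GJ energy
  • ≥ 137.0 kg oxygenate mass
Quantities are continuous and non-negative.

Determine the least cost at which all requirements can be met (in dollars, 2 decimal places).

Treat it as an LP. Let x1 = barrels of isomerate, x2 = barrels of ethanol, x3 = barrels of toluene.
min 108.33x1 + 144.66x2 + 186.36x3 subject to:
  88.1x1 + 120.8x2 + 118.7x3 ≥ 84.8   (octane-barrels)
  4.75x1 + 3.47x2 + 5.37x3 ≥ 5.96   (energy)
  127.5x2 ≥ 137   (oxygenate mass)
  x1, x2, x3 ≥ 0.
At the optimum only isomerate, ethanol are positive (toluene = 0). The energy and oxygenate mass requirements are met with equality.
Optimal quantities: isomerate = 0.46978 barrels, ethanol = 1.0745 barrels.
Total cost: 108.33·0.46978 + 144.66·1.0745 = 206.3284.

$206.33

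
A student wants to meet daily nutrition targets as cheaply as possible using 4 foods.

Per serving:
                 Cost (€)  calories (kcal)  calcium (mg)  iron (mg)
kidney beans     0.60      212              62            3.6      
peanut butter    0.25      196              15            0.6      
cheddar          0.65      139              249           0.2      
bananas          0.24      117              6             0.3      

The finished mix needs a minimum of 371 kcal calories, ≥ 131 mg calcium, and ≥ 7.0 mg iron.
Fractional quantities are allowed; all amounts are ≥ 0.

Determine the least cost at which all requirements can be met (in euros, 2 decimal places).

Treat it as an LP. Let x1 = servings of kidney beans, x2 = servings of peanut butter, x3 = servings of cheddar, x4 = servings of bananas.
min 0.6x1 + 0.25x2 + 0.65x3 + 0.24x4 s.t.:
  212x1 + 196x2 + 139x3 + 117x4 ≥ 371   (calories)
  62x1 + 15x2 + 249x3 + 6x4 ≥ 131   (calcium)
  3.6x1 + 0.6x2 + 0.2x3 + 0.3x4 ≥ 7   (iron)
  x1, x2, x3, x4 ≥ 0.
The cheapest feasible vertex uses only kidney beans, cheddar; peanut butter, bananas are not used. There the calcium and iron constraints are tight.
That vertex is x1 = 1.942, x3 = 0.04253.
Cost = 0.6·1.942 + 0.65·0.04253 = 1.1928.

€1.19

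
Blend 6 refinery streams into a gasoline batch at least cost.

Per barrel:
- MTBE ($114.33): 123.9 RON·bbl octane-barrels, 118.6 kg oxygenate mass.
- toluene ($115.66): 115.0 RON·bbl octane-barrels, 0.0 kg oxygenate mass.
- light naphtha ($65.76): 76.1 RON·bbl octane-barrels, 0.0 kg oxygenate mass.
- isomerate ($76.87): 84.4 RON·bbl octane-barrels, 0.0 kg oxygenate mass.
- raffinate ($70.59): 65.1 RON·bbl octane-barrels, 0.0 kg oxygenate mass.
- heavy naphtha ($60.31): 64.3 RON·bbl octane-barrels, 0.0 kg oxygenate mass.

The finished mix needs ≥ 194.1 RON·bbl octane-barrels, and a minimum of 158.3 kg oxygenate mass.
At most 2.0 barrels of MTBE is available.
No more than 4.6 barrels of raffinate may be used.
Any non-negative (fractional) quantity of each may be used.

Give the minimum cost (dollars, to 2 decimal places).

$177.42

This is a linear program. Let x1 = barrels of MTBE, x2 = barrels of toluene, x3 = barrels of light naphtha, x4 = barrels of isomerate, x5 = barrels of raffinate, x6 = barrels of heavy naphtha.
Minimise 114.33x1 + 115.66x2 + 65.76x3 + 76.87x4 + 70.59x5 + 60.31x6 subject to:
  123.9x1 + 115x2 + 76.1x3 + 84.4x4 + 65.1x5 + 64.3x6 ≥ 194.1   (octane-barrels)
  118.6x1 ≥ 158.3   (oxygenate mass)
  x1 ≤ 2
  x5 ≤ 4.6
  x1, x2, x3, x4, x5, x6 ≥ 0.
The minimum-cost mix takes nothing from toluene, isomerate, raffinate, heavy naphtha — only MTBE, light naphtha. The octane-barrels and oxygenate mass requirements are met with equality.
So MTBE = 1.3347 barrels, light naphtha = 0.37748 barrels.
Hence cost = 114.33·1.3347 + 65.76·0.37748 = $177.4193.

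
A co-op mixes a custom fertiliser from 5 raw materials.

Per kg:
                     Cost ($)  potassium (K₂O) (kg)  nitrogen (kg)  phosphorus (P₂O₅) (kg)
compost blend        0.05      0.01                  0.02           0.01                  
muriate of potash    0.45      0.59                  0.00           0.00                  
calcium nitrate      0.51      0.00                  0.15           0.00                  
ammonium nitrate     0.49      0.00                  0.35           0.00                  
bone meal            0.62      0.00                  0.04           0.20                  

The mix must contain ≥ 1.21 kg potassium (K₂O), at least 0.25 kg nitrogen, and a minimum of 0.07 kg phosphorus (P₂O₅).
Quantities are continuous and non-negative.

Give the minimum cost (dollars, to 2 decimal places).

Treat it as an LP. Let x1 = kg of compost blend, x2 = kg of muriate of potash, x3 = kg of calcium nitrate, x4 = kg of ammonium nitrate, x5 = kg of bone meal.
Minimize 0.05x1 + 0.45x2 + 0.51x3 + 0.49x4 + 0.62x5 subject to:
  0.01x1 + 0.59x2 ≥ 1.21   (potassium (K₂O))
  0.02x1 + 0.15x3 + 0.35x4 + 0.04x5 ≥ 0.25   (nitrogen)
  0.01x1 + 0.2x5 ≥ 0.07   (phosphorus (P₂O₅))
  x1, x2, x3, x4, x5 ≥ 0.
The optimal basis is {compost blend, muriate of potash, ammonium nitrate}; calcium nitrate, bone meal drop out. There the potassium (K₂O), nitrogen, phosphorus (P₂O₅) constraints are tight.
So compost blend = 7 kg, muriate of potash = 1.932 kg, ammonium nitrate = 0.3143 kg.
Hence cost = 0.05·7 + 0.45·1.932 + 0.49·0.3143 = $1.3734.

$1.37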